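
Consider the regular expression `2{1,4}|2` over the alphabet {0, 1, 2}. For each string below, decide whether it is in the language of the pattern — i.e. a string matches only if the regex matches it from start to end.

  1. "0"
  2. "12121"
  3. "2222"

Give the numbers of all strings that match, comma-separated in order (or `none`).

1 → no match — must start with "2"
2 → no match — must start with "2"
3 → match

3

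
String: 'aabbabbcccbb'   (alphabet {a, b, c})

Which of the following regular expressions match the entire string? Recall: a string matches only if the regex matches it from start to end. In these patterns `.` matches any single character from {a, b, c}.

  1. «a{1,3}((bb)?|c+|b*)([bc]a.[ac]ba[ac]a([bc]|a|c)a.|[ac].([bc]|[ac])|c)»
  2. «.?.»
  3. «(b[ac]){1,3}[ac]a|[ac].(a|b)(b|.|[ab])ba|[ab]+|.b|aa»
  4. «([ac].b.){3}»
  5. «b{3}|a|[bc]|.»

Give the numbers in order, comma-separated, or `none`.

1 → no match
2 → no match
3 → no match
4 → match
5 → no match

4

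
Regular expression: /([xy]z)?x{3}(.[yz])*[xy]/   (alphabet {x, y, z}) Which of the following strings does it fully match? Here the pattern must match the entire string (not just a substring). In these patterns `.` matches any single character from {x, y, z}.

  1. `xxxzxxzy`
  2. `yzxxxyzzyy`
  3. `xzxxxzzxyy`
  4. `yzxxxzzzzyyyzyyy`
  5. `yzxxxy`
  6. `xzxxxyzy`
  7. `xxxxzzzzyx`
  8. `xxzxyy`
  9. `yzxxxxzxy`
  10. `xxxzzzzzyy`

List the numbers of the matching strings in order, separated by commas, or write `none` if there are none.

1 → no match
2 → match
3 → match
4 → match
5 → match
6 → match
7 → match
8 → no match
9 → no match
10 → match

2, 3, 4, 5, 6, 7, 10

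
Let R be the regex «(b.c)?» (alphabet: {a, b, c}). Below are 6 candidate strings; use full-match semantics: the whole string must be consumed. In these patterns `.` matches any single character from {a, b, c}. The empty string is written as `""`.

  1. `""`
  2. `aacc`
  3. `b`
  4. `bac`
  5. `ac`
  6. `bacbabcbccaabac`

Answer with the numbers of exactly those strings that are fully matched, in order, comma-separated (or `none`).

1 → match
2 → no match
3 → no match
4 → match
5 → no match
6 → no match

1, 4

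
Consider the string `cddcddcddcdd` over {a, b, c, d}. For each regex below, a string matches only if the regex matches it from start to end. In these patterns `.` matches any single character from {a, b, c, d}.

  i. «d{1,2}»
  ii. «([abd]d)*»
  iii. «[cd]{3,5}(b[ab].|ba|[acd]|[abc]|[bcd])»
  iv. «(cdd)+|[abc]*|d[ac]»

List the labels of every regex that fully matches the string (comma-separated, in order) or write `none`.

iv

i → no match — must start with `d`
ii → no match
iii → no match
iv → match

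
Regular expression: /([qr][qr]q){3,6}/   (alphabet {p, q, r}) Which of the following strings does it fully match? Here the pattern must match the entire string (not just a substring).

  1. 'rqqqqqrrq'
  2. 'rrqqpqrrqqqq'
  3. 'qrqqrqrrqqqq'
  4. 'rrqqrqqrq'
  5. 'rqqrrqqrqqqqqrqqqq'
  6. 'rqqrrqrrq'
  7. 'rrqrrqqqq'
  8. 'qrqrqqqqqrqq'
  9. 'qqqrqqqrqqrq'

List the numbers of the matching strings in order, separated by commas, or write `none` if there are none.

1 → match
2 → no match
3 → match
4 → match
5 → match
6 → match
7 → match
8 → match
9 → match

1, 3, 4, 5, 6, 7, 8, 9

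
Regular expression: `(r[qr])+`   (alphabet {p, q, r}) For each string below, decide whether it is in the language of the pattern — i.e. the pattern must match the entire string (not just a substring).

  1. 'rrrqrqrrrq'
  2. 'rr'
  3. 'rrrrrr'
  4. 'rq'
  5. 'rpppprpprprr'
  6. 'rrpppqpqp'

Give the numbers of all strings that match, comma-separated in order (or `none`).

1, 2, 3, 4

1 → match
2 → match
3 → match
4 → match
5 → no match
6 → no match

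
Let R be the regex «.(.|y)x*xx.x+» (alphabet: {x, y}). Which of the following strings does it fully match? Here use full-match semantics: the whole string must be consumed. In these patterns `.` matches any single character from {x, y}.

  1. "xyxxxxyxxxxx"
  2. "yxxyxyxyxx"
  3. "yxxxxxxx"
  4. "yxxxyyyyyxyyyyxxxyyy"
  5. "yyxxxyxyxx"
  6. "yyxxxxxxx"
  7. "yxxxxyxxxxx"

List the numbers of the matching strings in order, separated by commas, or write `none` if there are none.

1, 3, 6, 7

1 → match
2 → no match
3 → match
4 → no match — must end with "x"
5 → no match
6 → match
7 → match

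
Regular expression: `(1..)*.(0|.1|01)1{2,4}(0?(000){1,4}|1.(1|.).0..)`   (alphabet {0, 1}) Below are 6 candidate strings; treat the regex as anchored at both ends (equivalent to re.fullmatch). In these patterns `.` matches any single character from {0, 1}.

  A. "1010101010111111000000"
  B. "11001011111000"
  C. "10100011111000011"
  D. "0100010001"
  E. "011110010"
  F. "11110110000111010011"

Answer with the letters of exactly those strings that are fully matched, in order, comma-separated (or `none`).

F

A → no match
B → no match
C → no match
D → no match
E → no match
F → match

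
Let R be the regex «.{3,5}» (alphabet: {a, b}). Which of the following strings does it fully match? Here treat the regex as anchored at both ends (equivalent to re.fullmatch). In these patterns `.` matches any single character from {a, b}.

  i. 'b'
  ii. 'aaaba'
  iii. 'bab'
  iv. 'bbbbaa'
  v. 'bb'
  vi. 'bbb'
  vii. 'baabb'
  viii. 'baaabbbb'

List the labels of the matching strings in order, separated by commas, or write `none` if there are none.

ii, iii, vi, vii

i. 'b' → no match
ii. 'aaaba' → match
iii. 'bab' → match
iv. 'bbbbaa' → no match
v. 'bb' → no match
vi. 'bbb' → match
vii. 'baabb' → match
viii. 'baaabbbb' → no match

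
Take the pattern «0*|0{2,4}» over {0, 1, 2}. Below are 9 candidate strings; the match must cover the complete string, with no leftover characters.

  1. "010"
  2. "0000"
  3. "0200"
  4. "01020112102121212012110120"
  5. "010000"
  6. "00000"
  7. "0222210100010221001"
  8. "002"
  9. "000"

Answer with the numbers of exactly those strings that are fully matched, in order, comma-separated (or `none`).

1 → no match
2 → match
3 → no match
4 → no match
5 → no match
6 → match
7 → no match
8 → no match
9 → match

2, 6, 9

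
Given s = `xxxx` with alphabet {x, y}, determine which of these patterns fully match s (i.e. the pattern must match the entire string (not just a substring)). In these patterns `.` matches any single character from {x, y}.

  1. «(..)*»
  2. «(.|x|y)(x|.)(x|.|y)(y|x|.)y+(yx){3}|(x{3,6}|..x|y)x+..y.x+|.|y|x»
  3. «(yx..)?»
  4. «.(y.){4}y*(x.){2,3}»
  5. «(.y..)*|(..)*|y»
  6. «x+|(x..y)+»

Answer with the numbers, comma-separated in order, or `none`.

1, 5, 6

1 → match
2 → no match
3 → no match
4 → no match
5 → match
6 → match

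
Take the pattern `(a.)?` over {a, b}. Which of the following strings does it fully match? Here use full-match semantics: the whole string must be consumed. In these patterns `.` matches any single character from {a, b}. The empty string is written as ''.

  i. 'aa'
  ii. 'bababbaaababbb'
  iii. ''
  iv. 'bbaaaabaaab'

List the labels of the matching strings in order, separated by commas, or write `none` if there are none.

i → match
ii → no match
iii → match
iv → no match

i, iii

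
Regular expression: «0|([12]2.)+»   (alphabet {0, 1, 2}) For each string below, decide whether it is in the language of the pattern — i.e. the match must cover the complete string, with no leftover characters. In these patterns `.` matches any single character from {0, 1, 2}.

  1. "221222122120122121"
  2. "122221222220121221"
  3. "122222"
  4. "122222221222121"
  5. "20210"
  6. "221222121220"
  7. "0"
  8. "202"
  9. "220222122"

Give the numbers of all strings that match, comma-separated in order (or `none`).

1, 2, 3, 4, 6, 7, 9

1 → match
2 → match
3. "122222" → match
4 → match
5. "20210" → no match
6. "221222121220" → match
7. "0" → match
8. "202" → no match
9. "220222122" → match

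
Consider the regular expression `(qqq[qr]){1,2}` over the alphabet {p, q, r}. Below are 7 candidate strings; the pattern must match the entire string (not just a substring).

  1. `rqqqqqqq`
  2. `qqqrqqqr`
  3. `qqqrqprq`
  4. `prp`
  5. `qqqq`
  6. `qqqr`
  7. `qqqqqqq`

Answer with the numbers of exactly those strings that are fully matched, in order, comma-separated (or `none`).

1. `rqqqqqqq` → no match — must start with `qqq`
2. `qqqrqqqr` → match
3. `qqqrqprq` → no match
4. `prp` → no match — must start with `qqq`
5. `qqqq` → match
6. `qqqr` → match
7. `qqqqqqq` → no match

2, 5, 6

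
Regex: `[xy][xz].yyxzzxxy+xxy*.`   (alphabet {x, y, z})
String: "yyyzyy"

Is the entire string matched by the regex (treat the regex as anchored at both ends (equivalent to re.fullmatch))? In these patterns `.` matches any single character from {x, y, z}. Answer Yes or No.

No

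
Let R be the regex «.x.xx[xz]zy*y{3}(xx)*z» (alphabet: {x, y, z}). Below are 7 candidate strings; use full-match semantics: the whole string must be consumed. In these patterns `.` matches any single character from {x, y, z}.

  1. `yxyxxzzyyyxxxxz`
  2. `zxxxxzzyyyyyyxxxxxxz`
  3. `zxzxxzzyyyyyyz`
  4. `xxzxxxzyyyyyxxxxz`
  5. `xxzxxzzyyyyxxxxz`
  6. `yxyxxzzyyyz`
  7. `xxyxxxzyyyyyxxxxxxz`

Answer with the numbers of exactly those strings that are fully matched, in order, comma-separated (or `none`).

1 → match
2 → match
3 → match
4 → match
5 → match
6 → match
7 → match

1, 2, 3, 4, 5, 6, 7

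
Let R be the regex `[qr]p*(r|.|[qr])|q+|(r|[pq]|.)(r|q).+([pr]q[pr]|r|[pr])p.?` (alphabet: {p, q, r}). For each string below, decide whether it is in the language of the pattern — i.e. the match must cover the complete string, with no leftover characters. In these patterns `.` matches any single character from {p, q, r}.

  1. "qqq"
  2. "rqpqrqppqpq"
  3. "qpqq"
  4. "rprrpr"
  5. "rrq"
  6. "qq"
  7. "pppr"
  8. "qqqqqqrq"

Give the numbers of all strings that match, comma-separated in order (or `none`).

1, 6

1 → match
2 → no match
3 → no match
4 → no match
5 → no match
6 → match
7 → no match
8 → no match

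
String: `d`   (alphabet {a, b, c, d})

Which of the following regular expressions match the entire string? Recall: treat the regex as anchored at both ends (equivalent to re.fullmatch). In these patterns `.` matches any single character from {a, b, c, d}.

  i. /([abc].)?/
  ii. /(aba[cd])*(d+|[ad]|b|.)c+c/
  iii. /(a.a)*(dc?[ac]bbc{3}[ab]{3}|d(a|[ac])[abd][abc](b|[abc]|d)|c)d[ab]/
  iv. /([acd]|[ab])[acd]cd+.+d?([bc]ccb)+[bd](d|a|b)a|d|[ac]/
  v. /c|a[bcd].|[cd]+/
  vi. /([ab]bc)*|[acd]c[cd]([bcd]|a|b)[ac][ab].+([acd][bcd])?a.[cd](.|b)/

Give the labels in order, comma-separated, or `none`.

iv, v

i → no match
ii → no match — must end with `cc`
iii → no match
iv → match
v → match
vi → no match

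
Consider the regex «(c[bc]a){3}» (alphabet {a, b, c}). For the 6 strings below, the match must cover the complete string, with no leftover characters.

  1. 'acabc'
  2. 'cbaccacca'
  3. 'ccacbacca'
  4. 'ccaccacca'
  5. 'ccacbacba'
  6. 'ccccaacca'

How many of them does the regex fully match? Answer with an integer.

4

1. 'acabc' → no match — must start with 'c'
2. 'cbaccacca' → match
3. 'ccacbacca' → match
4. 'ccaccacca' → match
5. 'ccacbacba' → match
6. 'ccccaacca' → no match
Total matched: 4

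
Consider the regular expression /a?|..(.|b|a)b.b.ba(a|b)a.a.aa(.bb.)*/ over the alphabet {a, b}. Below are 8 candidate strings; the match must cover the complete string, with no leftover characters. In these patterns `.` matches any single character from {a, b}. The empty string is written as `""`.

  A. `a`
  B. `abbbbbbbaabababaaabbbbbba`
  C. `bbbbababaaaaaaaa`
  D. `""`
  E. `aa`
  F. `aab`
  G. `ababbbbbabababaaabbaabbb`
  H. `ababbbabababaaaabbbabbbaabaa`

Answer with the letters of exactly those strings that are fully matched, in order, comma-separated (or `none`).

A → match
B → no match
C → match
D → match
E → no match
F → no match
G → match
H → no match

A, C, D, G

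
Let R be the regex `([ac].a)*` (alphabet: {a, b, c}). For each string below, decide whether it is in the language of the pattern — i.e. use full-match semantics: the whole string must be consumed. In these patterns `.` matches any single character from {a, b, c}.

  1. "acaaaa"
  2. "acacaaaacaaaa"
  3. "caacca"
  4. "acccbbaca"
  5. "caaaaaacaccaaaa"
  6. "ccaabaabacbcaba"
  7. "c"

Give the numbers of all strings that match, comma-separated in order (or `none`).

1, 3, 5

1 → match
2 → no match
3 → match
4 → no match
5 → match
6 → no match
7 → no match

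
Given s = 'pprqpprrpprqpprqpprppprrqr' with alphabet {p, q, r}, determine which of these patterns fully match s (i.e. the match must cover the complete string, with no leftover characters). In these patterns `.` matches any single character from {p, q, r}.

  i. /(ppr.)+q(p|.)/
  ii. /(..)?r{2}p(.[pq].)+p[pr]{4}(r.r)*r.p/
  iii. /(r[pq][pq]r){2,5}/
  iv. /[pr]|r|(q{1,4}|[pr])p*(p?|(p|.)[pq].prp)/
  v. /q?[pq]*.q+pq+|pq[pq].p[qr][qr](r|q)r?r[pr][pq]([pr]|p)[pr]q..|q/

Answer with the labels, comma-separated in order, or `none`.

i → match
ii → no match — must end with 'p'
iii → no match — must start with 'r'
iv → no match
v → no match

i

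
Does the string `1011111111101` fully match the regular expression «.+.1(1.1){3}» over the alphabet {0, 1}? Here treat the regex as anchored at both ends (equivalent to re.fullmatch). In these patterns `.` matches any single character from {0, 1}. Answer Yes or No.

Yes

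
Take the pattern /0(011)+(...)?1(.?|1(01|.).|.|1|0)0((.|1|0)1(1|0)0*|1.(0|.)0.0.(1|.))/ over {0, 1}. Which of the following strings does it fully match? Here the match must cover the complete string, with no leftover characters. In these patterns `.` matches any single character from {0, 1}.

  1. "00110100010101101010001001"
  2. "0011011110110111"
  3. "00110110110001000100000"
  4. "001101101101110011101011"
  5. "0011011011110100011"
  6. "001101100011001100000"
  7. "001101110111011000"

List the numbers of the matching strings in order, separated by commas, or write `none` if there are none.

2, 3, 4, 5, 6, 7

1 → no match
2 → match
3 → match
4 → match
5 → match
6 → match
7 → match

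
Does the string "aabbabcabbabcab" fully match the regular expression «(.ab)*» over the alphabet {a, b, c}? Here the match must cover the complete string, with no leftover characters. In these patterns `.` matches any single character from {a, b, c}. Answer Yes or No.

Yes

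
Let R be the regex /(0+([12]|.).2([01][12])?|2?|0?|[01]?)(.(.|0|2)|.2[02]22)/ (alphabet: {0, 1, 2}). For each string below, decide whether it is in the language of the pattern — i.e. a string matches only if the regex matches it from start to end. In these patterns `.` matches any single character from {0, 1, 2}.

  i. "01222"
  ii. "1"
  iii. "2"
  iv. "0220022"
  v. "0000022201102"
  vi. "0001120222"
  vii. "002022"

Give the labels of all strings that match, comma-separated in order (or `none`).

vi, vii

i → no match
ii → no match
iii → no match
iv → no match
v → no match
vi → match
vii → match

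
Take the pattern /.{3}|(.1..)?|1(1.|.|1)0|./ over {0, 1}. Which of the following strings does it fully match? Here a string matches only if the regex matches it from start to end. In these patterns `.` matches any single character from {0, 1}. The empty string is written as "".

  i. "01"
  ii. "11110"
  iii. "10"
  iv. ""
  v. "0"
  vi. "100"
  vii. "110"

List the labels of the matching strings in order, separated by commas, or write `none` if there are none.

iv, v, vi, vii

i → no match
ii → no match
iii → no match
iv → match
v → match
vi → match
vii → match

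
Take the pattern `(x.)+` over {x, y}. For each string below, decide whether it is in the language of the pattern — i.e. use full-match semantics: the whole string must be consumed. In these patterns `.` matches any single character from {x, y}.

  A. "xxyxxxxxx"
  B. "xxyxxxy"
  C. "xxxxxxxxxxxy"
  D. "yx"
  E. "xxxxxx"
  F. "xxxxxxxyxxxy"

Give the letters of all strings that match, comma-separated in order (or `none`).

A → no match
B → no match
C → match
D → no match — must start with "x"
E → match
F → match

C, E, F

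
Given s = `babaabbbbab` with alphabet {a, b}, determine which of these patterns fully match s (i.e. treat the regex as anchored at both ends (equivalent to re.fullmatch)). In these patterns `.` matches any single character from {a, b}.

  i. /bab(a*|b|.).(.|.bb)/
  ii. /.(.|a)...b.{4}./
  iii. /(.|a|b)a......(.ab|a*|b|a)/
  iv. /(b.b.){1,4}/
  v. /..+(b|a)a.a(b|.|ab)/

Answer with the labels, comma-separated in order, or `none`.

ii, iii

i → no match
ii → match
iii → match
iv → no match
v → no match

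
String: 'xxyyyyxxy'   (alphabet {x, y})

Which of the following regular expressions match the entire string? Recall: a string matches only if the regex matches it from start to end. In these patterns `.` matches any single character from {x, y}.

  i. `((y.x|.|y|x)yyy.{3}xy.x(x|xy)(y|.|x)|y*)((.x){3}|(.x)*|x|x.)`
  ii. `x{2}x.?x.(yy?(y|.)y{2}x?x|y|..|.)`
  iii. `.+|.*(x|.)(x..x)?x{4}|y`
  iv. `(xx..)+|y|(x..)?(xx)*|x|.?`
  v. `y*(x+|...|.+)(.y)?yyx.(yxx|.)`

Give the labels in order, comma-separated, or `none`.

iii, v

i → no match
ii → no match
iii → match
iv → no match
v → match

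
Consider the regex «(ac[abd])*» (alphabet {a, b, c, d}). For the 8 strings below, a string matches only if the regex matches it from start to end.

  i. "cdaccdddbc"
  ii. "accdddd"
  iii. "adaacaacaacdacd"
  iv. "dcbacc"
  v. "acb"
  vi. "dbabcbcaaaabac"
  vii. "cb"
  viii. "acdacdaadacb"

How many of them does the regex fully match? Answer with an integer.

1

i → no match
ii → no match
iii → no match
iv → no match
v → match
vi → no match
vii → no match
viii → no match
Total matched: 1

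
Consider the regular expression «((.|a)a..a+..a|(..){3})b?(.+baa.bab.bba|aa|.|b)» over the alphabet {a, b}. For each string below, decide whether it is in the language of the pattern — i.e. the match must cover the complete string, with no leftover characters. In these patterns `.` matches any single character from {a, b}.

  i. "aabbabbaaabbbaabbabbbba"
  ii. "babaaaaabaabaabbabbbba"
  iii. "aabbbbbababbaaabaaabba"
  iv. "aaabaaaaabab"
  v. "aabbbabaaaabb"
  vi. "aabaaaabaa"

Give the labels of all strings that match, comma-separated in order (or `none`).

i, ii, iv, vi

i → match
ii → match
iii → no match
iv. "aaabaaaaabab" → match
v → no match
vi. "aabaaaabaa" → match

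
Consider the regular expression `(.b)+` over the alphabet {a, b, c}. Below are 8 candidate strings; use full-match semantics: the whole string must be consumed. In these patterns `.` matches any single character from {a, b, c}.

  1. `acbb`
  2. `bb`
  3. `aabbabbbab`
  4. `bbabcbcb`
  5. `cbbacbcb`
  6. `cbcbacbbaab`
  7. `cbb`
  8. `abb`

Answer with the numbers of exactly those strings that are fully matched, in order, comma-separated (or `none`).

2, 4

1 → no match
2 → match
3 → no match
4 → match
5 → no match
6 → no match
7 → no match
8 → no match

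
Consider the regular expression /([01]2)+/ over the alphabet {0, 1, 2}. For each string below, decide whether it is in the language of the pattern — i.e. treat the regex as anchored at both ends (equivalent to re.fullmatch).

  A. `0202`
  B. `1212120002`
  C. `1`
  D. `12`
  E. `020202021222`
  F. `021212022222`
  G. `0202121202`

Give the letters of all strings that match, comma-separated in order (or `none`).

A → match
B → no match
C → no match — must end with `2`
D → match
E → no match
F → no match
G → match

A, D, G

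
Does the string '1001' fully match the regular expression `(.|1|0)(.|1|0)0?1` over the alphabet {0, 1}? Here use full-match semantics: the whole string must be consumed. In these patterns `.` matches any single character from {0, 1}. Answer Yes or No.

Yes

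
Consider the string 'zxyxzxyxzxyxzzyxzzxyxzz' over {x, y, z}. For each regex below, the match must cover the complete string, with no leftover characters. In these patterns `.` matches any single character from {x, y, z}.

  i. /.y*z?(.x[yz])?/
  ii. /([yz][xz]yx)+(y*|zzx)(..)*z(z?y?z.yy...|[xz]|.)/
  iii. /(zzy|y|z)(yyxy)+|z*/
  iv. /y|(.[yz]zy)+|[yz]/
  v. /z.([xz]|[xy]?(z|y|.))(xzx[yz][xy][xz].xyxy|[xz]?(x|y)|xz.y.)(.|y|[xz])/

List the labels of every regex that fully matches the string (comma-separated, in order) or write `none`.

ii

i → no match
ii → match
iii → no match
iv → no match
v → no match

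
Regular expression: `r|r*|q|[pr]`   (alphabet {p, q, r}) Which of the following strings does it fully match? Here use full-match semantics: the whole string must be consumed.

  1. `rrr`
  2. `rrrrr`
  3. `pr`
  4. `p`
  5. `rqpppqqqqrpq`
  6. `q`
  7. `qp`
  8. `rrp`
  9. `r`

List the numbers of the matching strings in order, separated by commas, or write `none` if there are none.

1. `rrr` → match
2. `rrrrr` → match
3. `pr` → no match
4. `p` → match
5. `rqpppqqqqrpq` → no match
6. `q` → match
7. `qp` → no match
8. `rrp` → no match
9. `r` → match

1, 2, 4, 6, 9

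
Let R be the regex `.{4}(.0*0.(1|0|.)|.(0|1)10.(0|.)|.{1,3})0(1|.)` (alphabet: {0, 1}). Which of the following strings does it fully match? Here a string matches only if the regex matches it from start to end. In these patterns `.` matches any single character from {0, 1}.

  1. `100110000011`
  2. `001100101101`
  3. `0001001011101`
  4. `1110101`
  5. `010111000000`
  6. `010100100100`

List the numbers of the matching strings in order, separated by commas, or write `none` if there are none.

2, 4, 6

1. `100110000011` → no match
2. `001100101101` → match
3 → no match
4. `1110101` → match
5. `010111000000` → no match
6. `010100100100` → match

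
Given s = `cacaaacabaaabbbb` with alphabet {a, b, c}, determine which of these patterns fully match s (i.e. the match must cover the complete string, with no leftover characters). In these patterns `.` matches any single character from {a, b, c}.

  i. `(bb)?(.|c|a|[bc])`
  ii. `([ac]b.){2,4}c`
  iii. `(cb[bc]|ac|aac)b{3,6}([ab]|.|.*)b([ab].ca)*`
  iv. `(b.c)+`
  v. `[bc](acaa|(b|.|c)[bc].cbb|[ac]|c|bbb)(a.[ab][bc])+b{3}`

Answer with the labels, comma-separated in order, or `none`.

i → no match
ii → no match — must end with `c`
iii → no match
iv → no match — must start with `b`
v → match

v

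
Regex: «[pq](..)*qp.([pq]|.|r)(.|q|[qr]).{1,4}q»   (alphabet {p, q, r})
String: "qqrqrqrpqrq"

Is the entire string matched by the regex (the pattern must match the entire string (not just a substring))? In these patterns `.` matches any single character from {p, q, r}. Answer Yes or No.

No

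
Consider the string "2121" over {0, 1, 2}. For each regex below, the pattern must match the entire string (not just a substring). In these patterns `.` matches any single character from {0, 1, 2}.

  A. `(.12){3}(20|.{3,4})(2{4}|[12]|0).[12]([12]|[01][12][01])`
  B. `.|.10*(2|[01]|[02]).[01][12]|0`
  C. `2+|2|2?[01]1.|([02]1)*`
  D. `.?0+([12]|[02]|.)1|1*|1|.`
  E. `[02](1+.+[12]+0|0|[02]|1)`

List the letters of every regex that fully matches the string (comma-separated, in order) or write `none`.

A → no match
B → no match
C → match
D → no match
E → no match

C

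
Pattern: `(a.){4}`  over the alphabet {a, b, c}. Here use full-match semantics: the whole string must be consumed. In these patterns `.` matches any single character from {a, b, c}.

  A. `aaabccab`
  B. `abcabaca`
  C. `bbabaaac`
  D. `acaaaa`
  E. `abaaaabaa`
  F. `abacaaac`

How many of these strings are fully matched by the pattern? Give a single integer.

A → no match
B → no match
C → no match — must start with `a`
D → no match
E → no match
F → match
Total matched: 1

1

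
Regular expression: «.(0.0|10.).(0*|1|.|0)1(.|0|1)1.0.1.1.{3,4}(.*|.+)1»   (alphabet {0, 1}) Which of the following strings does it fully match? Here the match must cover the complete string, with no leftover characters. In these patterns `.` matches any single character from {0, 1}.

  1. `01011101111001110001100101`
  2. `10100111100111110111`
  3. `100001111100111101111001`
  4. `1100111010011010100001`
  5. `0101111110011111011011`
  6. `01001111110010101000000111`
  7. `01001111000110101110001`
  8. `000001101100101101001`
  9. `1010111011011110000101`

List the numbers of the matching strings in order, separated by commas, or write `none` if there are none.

2, 3, 4, 5, 6, 8, 9

1 → no match
2 → match
3 → match
4 → match
5 → match
6 → match
7 → no match
8 → match
9 → match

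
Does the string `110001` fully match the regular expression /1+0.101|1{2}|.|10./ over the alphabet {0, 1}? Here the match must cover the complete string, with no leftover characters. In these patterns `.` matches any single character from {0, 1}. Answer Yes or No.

No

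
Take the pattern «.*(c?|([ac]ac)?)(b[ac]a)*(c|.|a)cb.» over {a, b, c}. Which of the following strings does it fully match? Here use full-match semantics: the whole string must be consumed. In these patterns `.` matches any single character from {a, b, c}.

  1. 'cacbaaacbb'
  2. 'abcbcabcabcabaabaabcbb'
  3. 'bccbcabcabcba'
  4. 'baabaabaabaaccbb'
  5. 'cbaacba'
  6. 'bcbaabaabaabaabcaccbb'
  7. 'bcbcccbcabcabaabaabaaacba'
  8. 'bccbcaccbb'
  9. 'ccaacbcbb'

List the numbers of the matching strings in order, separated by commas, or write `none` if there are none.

1, 2, 3, 4, 5, 6, 7, 8, 9

1 → match
2 → match
3 → match
4 → match
5 → match
6 → match
7 → match
8 → match
9 → match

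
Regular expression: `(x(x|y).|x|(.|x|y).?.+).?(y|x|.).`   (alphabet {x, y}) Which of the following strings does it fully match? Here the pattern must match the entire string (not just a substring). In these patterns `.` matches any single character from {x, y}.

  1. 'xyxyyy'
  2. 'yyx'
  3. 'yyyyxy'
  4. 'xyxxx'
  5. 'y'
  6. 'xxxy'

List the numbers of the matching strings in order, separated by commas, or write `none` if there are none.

1. 'xyxyyy' → match
2. 'yyx' → no match
3. 'yyyyxy' → match
4. 'xyxxx' → match
5. 'y' → no match
6. 'xxxy' → match

1, 3, 4, 6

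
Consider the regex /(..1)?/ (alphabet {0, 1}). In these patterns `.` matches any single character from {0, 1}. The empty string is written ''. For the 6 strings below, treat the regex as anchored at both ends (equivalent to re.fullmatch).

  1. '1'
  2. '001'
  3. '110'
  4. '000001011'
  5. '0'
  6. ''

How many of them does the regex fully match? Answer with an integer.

1 → no match
2 → match
3 → no match
4 → no match
5 → no match
6 → match
Total matched: 2

2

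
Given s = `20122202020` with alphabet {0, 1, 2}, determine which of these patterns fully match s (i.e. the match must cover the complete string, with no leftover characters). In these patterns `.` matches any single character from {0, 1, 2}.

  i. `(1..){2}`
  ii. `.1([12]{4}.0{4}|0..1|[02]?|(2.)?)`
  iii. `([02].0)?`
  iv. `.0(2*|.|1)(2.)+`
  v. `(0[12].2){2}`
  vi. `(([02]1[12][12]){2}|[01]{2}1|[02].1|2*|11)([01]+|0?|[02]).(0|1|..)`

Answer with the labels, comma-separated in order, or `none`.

iv

i → no match — must start with `1`
ii → no match
iii → no match
iv → match
v → no match — must start with `0`
vi → no match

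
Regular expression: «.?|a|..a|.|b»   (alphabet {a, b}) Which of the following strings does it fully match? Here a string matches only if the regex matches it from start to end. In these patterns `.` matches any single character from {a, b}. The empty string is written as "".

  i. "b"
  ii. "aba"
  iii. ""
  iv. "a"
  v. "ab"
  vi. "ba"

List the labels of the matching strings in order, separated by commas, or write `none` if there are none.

i → match
ii → match
iii → match
iv → match
v → no match
vi → no match

i, ii, iii, iv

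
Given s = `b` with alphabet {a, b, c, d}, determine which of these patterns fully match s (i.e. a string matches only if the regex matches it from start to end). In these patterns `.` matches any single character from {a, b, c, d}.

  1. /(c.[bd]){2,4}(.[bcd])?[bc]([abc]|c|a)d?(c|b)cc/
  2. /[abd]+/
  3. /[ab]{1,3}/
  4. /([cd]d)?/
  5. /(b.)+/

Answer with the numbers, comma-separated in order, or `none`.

2, 3

1 → no match — must start with `c`
2 → match
3 → match
4 → no match
5 → no match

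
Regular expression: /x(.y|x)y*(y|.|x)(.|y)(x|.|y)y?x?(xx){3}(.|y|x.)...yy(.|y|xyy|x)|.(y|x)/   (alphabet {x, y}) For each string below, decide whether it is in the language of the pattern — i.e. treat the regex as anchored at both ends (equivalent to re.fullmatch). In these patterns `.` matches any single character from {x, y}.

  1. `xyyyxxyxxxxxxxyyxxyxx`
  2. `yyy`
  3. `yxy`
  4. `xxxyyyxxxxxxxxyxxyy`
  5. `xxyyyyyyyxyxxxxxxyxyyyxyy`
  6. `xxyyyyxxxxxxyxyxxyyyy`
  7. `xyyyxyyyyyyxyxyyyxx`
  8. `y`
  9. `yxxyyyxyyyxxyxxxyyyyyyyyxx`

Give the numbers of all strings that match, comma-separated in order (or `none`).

none

1 → no match
2 → no match
3 → no match
4 → no match
5 → no match
6 → no match
7 → no match
8 → no match
9 → no match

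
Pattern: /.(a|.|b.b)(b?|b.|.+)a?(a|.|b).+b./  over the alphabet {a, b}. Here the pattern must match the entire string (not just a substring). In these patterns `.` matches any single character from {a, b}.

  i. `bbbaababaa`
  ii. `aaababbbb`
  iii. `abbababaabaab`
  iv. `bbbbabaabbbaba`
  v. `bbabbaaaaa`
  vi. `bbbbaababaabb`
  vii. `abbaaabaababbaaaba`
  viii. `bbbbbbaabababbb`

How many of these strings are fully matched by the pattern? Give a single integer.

i → no match
ii → match
iii → no match
iv → match
v → no match
vi → match
vii → match
viii → match
Total matched: 5

5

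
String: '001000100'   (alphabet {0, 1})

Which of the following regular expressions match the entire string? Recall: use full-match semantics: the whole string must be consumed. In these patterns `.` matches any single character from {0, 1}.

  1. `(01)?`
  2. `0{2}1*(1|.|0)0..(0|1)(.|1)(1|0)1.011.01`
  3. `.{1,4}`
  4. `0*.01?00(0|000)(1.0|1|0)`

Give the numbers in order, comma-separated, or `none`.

4

1 → no match
2 → no match — must end with '01'
3 → no match
4 → match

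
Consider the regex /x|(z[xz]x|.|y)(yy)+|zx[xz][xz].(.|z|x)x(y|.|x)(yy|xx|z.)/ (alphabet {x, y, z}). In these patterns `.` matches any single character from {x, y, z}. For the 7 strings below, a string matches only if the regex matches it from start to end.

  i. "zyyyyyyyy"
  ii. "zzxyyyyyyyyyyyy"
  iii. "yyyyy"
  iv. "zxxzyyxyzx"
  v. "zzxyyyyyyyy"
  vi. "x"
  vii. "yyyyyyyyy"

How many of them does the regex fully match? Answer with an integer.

i. "zyyyyyyyy" → match
ii → match
iii. "yyyyy" → match
iv. "zxxzyyxyzx" → match
v. "zzxyyyyyyyy" → match
vi. "x" → match
vii. "yyyyyyyyy" → match
Total matched: 7

7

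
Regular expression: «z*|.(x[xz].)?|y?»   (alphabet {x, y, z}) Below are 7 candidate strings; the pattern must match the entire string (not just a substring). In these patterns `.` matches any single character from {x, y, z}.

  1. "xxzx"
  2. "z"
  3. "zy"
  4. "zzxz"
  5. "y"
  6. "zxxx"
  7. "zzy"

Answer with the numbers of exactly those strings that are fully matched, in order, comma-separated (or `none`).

1. "xxzx" → match
2. "z" → match
3. "zy" → no match
4. "zzxz" → no match
5. "y" → match
6. "zxxx" → match
7. "zzy" → no match

1, 2, 5, 6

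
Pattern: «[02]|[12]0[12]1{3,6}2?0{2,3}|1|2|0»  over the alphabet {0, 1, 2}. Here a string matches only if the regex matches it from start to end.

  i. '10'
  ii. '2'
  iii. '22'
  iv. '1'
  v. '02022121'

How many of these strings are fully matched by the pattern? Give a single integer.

2

i → no match
ii → match
iii → no match
iv → match
v → no match
Total matched: 2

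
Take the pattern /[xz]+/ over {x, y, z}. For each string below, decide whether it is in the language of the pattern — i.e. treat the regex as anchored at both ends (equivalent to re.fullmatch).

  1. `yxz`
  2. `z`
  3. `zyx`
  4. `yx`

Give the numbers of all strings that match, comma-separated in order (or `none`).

1 → no match
2 → match
3 → no match
4 → no match

2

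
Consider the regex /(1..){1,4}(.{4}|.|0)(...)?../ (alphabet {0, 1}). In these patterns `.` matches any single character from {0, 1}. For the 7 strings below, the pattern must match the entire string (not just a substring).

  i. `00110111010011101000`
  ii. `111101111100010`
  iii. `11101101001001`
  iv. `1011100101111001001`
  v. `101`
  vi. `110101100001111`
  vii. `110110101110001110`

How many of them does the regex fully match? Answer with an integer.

i → no match — must start with `1`
ii → match
iii → no match
iv → no match
v → no match
vi → match
vii → match
Total matched: 3

3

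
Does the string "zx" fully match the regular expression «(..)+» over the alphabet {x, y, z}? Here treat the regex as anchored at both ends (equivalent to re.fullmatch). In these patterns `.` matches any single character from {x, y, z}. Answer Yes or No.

Yes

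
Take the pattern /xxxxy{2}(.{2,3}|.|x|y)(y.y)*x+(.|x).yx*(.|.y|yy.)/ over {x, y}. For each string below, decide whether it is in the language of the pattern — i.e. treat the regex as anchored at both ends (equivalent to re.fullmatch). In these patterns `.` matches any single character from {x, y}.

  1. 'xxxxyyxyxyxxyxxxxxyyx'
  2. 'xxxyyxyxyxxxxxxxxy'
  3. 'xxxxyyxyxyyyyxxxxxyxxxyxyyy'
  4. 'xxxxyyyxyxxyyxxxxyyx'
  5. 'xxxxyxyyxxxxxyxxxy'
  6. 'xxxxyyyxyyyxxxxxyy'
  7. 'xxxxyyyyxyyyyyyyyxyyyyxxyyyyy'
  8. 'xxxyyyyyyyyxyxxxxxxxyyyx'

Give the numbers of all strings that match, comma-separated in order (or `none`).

4, 6, 7

1 → no match
2 → no match — must start with 'xxxxy'
3 → no match
4 → match
5 → no match
6 → match
7 → match
8 → no match — must start with 'xxxxy'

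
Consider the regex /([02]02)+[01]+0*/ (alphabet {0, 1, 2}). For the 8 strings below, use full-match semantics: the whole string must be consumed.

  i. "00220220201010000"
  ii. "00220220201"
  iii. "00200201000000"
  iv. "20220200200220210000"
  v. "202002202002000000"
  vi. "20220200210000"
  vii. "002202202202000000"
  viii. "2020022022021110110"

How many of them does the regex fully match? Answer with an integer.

i → match
ii → match
iii → match
iv → match
v → match
vi → match
vii → match
viii → match
Total matched: 8

8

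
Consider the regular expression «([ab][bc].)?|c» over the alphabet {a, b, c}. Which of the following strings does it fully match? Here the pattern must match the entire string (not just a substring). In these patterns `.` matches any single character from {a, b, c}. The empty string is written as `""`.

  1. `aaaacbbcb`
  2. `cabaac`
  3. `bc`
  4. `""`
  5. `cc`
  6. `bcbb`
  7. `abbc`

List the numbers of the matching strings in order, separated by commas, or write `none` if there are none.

1 → no match
2 → no match
3 → no match
4 → match
5 → no match
6 → no match
7 → no match

4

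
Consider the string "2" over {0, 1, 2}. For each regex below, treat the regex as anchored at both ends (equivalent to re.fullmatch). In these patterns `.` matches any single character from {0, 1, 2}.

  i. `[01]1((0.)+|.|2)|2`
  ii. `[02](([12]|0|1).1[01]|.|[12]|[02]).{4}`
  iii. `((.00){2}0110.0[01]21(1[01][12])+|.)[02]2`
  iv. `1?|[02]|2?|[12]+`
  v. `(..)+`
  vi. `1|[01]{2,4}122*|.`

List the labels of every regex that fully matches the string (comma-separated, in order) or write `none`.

i → match
ii → no match
iii → no match
iv → match
v → no match
vi → match

i, iv, vi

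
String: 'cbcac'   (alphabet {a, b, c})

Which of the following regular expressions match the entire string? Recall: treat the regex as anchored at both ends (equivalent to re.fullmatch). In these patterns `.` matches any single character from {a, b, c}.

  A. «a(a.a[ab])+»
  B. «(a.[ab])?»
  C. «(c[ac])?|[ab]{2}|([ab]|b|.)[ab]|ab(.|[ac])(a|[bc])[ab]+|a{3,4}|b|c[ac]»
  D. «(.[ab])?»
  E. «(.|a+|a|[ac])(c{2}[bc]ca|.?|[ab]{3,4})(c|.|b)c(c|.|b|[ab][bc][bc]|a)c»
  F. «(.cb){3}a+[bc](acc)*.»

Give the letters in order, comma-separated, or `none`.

A → no match — must start with 'aa'
B → no match
C → no match
D → no match
E → match
F → no match

E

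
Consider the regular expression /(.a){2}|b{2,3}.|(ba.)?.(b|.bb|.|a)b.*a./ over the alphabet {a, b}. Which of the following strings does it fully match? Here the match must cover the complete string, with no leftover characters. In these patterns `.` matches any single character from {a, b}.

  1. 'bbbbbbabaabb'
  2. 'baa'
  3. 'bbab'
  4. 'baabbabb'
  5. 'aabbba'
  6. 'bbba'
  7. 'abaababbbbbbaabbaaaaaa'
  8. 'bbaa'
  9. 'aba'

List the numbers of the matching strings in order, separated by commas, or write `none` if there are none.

1 → no match
2 → no match
3 → no match
4 → no match
5 → no match
6 → match
7 → no match
8 → no match
9 → no match

6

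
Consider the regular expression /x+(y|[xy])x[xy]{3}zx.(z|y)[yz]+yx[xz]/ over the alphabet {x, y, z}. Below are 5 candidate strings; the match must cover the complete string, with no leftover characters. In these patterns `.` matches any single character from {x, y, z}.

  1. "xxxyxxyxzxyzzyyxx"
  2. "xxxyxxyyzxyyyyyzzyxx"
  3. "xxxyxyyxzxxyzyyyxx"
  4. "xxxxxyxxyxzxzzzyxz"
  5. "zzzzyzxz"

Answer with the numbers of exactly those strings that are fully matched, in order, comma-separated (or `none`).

1 → match
2 → match
3 → match
4 → match
5. "zzzzyzxz" → no match — must start with "x"

1, 2, 3, 4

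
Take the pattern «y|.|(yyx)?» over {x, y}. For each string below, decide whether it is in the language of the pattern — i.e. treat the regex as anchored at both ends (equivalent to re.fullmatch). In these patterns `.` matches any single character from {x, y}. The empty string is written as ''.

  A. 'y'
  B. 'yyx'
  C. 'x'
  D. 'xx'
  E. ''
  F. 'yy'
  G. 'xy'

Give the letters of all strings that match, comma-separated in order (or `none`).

A → match
B → match
C → match
D → no match
E → match
F → no match
G → no match

A, B, C, E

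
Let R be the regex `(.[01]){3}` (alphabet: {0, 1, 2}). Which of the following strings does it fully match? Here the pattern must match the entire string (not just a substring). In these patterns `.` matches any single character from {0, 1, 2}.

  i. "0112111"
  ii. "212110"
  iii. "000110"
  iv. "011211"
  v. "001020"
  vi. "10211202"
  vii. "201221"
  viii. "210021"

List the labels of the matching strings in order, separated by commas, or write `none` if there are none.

i. "0112111" → no match
ii. "212110" → match
iii. "000110" → match
iv. "011211" → no match
v. "001020" → match
vi. "10211202" → no match
vii. "201221" → no match
viii. "210021" → match

ii, iii, v, viii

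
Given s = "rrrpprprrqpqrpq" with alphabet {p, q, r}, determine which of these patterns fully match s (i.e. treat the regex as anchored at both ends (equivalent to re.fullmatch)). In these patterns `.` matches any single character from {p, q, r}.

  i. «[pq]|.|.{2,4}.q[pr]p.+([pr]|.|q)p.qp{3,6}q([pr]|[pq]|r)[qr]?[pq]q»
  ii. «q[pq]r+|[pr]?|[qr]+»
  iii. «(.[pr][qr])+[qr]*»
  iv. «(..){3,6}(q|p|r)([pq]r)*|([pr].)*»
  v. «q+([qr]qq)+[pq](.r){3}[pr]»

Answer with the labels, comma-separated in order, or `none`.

i → no match
ii → no match
iii → match
iv → no match
v → no match — must start with "q"

iii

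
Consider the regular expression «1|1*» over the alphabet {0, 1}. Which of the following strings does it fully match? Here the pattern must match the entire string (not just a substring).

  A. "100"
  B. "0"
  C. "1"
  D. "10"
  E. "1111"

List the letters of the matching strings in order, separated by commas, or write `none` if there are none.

C, E

A → no match
B → no match
C → match
D → no match
E → match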